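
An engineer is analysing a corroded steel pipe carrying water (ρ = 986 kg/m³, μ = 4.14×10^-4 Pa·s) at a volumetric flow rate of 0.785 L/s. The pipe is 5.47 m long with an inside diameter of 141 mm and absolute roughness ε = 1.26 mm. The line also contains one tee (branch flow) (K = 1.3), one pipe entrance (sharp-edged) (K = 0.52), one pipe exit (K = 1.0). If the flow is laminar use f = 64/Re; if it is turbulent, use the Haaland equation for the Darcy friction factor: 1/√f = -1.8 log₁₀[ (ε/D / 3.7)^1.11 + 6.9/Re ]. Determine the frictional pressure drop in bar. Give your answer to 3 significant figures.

Q = 0.785 L/s = 0.785/1000 = 0.000785 m³/s.
Cross-sectional area A = πD²/4 = π(0.141)²/4 = 0.01561 m²; mean velocity V = Q/A = 0.000785/0.01561 = 0.05027 m/s.
Reynolds number Re = ρVD/μ = 986 · 0.05027 · 0.141 / 0.000414 = 1.688e+04.
Re > 4000 → turbulent. Relative roughness ε/D = 0.00126/0.141 = 0.00894. Haaland: 1/√f = -1.8 log₁₀[(0.00894/3.7)^1.11 + 6.9/1.688e+04] = -1.8 log₁₀[0.00124 + 0.000409] = 5.007, so f = 0.03989.
Total minor-loss coefficient ΣK = 1·1.3 + 1·0.52 + 1·1 = 2.82.
ΔP = [f·L/D + ΣK]·(ρV²/2) = [0.03989·5.47/0.141 + 2.82]·(986·0.05027²/2) = [1.547 + 2.82]·1.246 = 5.442 Pa.
ΔP = 5.442 Pa = 5.44×10^-5 bar.

ΔP ≈ 5.44×10^-5 bar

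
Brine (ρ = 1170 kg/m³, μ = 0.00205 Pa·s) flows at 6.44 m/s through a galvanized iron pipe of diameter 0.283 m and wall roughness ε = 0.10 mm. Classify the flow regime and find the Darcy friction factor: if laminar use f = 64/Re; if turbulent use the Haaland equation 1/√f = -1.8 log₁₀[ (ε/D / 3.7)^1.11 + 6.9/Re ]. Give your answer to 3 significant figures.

f ≈ 0.0160

Re = ρVD/μ = 1170·6.44·0.283/0.00205 = 1.04e+06.
Re > 4000 → turbulent. ε/D = 0.0001/0.283 = 0.000353; Haaland: 1/√f = -1.8 log₁₀[3.45e-05 + 6.63e-06] = 7.894, so f = 0.01605.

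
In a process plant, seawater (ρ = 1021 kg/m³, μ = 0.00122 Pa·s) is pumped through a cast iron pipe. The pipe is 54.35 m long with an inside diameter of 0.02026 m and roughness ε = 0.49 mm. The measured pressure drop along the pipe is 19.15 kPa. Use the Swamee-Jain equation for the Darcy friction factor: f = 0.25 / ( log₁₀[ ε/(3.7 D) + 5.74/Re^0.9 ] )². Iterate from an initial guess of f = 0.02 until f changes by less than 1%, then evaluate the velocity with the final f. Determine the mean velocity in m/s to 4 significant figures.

V ≈ 0.4930 m/s

Rearranging Darcy-Weisbach: V = √(2·ΔP·D/(f·L·ρ)). With ε/D = 0.00049/0.02026 = 0.0242, iterate starting from f = 0.02:
  f = 0.02 → V = √(2·1.915e+04·0.02026/(0.02·54.35·1021)) = 0.8362 m/s; Re = ρVD/μ = 1.418e+04; f → 0.05564
  f = 0.05564 → V = 0.5013 m/s; Re = 8500; f → 0.05746
  f = 0.05746 → V = 0.4933 m/s; Re = 8364; f → 0.05753
Converged (Δf/f < 1%). With the final f = 0.05753: V = √(2·1.915e+04·0.02026/(0.05753·54.35·1021)) = 0.493 m/s.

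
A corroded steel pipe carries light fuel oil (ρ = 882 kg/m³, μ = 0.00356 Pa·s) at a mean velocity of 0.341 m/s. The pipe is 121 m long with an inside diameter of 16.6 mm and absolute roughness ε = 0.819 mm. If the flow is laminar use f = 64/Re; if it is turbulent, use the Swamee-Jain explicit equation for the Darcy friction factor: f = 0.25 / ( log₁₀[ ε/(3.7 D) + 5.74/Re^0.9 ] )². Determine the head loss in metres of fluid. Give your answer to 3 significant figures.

h_f ≈ 1.97 m

Reynolds number Re = ρVD/μ = 882 · 0.341 · 0.0166 / 0.00356 = 1402.
Re < 2300 → laminar flow, so f = 64/Re = 64/1402 = 0.04564 (the turbulent correlation is not needed).
Darcy-Weisbach: ΔP = f(L/D)(ρV²/2) = 0.04564·(121/0.0166)·(882·0.341²/2) = 0.04564·7289·51.28 = 1.706e+04 Pa.
Head loss h_f = ΔP/(ρg) = 1.706e+04/(882·9.81) = 1.97 m.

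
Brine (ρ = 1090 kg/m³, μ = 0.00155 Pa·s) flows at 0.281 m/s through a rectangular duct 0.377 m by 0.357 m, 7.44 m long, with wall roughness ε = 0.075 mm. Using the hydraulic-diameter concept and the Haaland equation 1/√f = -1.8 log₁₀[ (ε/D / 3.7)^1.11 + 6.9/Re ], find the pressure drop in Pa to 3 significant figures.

Hydraulic diameter D_h = 4A/P = 4·(0.377·0.357)/(2·(0.377+0.357)) = 0.5384/1.468 = 0.3667 m.
Re = ρVD_h/μ = 1090·0.281·0.3667/0.00155 = 7.247e+04.
ε/D_h = 7.5e-05/0.3667 = 0.000205; Haaland gives 1/√f = -1.8 log₁₀[1.88e-05+9.52e-05] = 7.097, so f = 0.01985.
ΔP = f(L/D_h)(ρV²/2) = 0.01985·7.44/0.3667·43.03 = 17.33 Pa.

ΔP ≈ 17.3 Pa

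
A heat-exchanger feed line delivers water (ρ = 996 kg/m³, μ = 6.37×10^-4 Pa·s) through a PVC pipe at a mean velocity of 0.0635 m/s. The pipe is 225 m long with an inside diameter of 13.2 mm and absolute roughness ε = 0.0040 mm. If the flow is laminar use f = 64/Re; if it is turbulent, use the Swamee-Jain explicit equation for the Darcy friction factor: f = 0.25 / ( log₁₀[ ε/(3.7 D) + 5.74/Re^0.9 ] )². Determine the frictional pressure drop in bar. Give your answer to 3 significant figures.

ΔP ≈ 0.0167 bar

Reynolds number Re = ρVD/μ = 996 · 0.0635 · 0.0132 / 0.000637 = 1311.
Re < 2300 → laminar flow, so f = 64/Re = 64/1311 = 0.04883 (the turbulent correlation is not needed).
Darcy-Weisbach: ΔP = f(L/D)(ρV²/2) = 0.04883·(225/0.0132)·(996·0.0635²/2) = 0.04883·1.705e+04·2.008 = 1671 Pa.
ΔP = 1671 Pa = 0.0167 bar.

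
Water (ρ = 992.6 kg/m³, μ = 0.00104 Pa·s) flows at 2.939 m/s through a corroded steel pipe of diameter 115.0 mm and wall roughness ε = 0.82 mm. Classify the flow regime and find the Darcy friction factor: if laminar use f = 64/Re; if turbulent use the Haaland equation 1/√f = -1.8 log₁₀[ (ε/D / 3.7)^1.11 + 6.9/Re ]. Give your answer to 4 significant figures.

f ≈ 0.03420

Re = ρVD/μ = 992.6·2.939·0.115/0.00104 = 3.226e+05.
Re > 4000 → turbulent. ε/D = 0.00082/0.115 = 0.00713; Haaland: 1/√f = -1.8 log₁₀[0.000969 + 2.14e-05] = 5.408, so f = 0.0342.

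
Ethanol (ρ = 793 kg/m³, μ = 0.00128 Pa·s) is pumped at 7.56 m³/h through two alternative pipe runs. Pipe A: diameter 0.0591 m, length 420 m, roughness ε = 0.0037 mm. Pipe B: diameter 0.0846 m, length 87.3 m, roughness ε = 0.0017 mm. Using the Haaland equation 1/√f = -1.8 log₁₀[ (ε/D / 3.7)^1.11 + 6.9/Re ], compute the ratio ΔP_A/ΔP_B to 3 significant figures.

Pipe A: V = Q/A = 0.0021/0.002743 = 0.7655 m/s; Re = 2.803e+04; ε/D = 6.26e-05; Haaland → f = 0.02382; ΔP_A = f(L/D)(ρV²/2) = 3.933e+04 Pa.
Pipe B: V = Q/A = 0.0021/0.005621 = 0.3736 m/s; Re = 1.958e+04; ε/D = 2.01e-05; Haaland → f = 0.02591; ΔP_B = f(L/D)(ρV²/2) = 1480 Pa.
ΔP_A/ΔP_B = 3.933e+04/1480 = 26.6.

ΔP_A/ΔP_B ≈ 26.6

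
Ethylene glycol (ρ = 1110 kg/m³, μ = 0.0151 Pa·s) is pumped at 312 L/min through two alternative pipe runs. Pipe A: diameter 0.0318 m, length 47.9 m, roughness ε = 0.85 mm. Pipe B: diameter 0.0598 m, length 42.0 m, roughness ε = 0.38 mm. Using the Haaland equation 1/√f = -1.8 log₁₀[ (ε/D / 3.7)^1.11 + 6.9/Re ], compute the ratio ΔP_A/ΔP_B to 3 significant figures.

ΔP_A/ΔP_B ≈ 37.8

Pipe A: V = Q/A = 0.0052/0.0007942 = 6.547 m/s; Re = 1.53e+04; ε/D = 0.0267; Haaland → f = 0.05673; ΔP_A = f(L/D)(ρV²/2) = 2.033e+06 Pa.
Pipe B: V = Q/A = 0.0052/0.002809 = 1.851 m/s; Re = 8139; ε/D = 0.00635; Haaland → f = 0.04024; ΔP_B = f(L/D)(ρV²/2) = 5.377e+04 Pa.
ΔP_A/ΔP_B = 2.033e+06/5.377e+04 = 37.8.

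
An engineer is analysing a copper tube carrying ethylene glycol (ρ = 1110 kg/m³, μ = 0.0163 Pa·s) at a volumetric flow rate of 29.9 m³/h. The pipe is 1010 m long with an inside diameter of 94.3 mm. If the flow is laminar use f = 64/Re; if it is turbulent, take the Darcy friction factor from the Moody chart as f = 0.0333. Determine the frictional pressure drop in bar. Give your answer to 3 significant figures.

Q = 29.9 m³/h = 29.9/3600 = 0.008306 m³/s.
Cross-sectional area A = πD²/4 = π(0.0943)²/4 = 0.006984 m²; mean velocity V = Q/A = 0.008306/0.006984 = 1.189 m/s.
Reynolds number Re = ρVD/μ = 1110 · 1.189 · 0.0943 / 0.0163 = 7637.
Re > 4000 → turbulent; use the Moody-chart value f = 0.0333.
Darcy-Weisbach: ΔP = f(L/D)(ρV²/2) = 0.0333·(1010/0.0943)·(1110·1.189²/2) = 0.0333·1.071e+04·784.9 = 2.799e+05 Pa.
ΔP = 2.799e+05 Pa = 2.80 bar.

ΔP ≈ 2.80 bar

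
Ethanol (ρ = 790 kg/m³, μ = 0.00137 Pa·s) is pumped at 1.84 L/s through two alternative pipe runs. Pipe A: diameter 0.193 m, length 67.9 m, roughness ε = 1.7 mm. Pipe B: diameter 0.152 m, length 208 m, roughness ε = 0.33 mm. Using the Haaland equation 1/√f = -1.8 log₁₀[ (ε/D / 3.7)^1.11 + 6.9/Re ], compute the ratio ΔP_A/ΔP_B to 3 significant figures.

Pipe A: V = Q/A = 0.00184/0.02926 = 0.06289 m/s; Re = 7000; ε/D = 0.00881; Haaland → f = 0.04377; ΔP_A = f(L/D)(ρV²/2) = 24.06 Pa.
Pipe B: V = Q/A = 0.00184/0.01815 = 0.1014 m/s; Re = 8888; ε/D = 0.00217; Haaland → f = 0.03464; ΔP_B = f(L/D)(ρV²/2) = 192.5 Pa.
ΔP_A/ΔP_B = 24.06/192.5 = 0.125.

ΔP_A/ΔP_B ≈ 0.125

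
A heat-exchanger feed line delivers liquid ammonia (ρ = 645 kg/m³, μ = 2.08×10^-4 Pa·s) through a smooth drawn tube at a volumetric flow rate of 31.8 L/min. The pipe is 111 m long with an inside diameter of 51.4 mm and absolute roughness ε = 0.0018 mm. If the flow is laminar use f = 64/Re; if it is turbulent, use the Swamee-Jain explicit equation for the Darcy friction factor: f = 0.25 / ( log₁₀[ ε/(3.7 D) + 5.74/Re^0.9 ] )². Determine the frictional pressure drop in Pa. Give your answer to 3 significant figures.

Q = 31.8 L/min = 31.8/60000 = 0.00053 m³/s.
Cross-sectional area A = πD²/4 = π(0.0514)²/4 = 0.002075 m²; mean velocity V = Q/A = 0.00053/0.002075 = 0.2554 m/s.
Reynolds number Re = ρVD/μ = 645 · 0.2554 · 0.0514 / 0.000208 = 4.071e+04.
Re > 4000 → turbulent. Relative roughness ε/D = 1.8e-06/0.0514 = 3.5e-05. Swamee-Jain: f = 0.25/(log₁₀[3.5e-05/3.7 + 5.74/4.071e+04^0.9])² = 0.25/(log₁₀[9.46e-06 + 0.000408])² = 0.25/(-3.38)² = 0.02188.
Darcy-Weisbach: ΔP = f(L/D)(ρV²/2) = 0.02188·(111/0.0514)·(645·0.2554²/2) = 0.02188·2160·21.04 = 994.4 Pa.

ΔP ≈ 994 Pa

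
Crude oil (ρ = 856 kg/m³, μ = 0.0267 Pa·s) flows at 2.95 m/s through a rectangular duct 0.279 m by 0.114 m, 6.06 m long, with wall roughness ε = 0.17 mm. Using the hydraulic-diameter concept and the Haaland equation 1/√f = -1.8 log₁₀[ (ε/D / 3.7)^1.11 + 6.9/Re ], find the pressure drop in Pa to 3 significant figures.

ΔP ≈ 4080 Pa

Hydraulic diameter D_h = 4A/P = 4·(0.279·0.114)/(2·(0.279+0.114)) = 0.1272/0.786 = 0.1619 m.
Re = ρVD_h/μ = 856·2.95·0.1619/0.0267 = 1.531e+04.
ε/D_h = 0.00017/0.1619 = 0.00105; Haaland gives 1/√f = -1.8 log₁₀[0.000116+0.000451] = 5.844, so f = 0.02928.
ΔP = f(L/D_h)(ρV²/2) = 0.02928·6.06/0.1619·3725 = 4082 Pa.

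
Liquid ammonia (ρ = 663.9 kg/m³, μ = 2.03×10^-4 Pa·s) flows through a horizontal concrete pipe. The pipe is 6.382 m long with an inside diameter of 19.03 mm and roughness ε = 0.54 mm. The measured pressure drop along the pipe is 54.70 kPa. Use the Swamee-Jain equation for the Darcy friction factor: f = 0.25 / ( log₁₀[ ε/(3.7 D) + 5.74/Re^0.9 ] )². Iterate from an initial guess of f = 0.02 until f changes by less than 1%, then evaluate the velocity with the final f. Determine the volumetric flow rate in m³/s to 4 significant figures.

Rearranging Darcy-Weisbach: V = √(2·ΔP·D/(f·L·ρ)). With ε/D = 0.00054/0.01903 = 0.0284, iterate starting from f = 0.02:
  f = 0.02 → V = √(2·5.47e+04·0.01903/(0.02·6.382·663.9)) = 4.957 m/s; Re = ρVD/μ = 3.085e+05; f → 0.05607
  f = 0.05607 → V = 2.96 m/s; Re = 1.842e+05; f → 0.05619
Converged (Δf/f < 1%). With the final f = 0.05619: V = √(2·5.47e+04·0.01903/(0.05619·6.382·663.9)) = 2.957 m/s.
Q = V·A = 2.957·(π/4·0.01903²) = 0.0008411 m³/s = 8.411×10^-4 m³/s.

Q ≈ 8.411×10^-4 m³/s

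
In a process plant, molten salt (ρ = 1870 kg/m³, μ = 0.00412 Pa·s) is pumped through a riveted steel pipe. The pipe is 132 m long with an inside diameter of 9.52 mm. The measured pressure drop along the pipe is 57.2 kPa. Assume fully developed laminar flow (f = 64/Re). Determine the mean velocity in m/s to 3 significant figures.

V ≈ 0.298 m/s

For laminar flow, f = 64/Re with Re = ρVD/μ, so Darcy-Weisbach reduces to ΔP = 32μLV/D². Solving for V: V = ΔP·D²/(32μL) = 5.72e+04·(0.00952)²/(32·0.00412·132) = 0.2979 m/s.
Check: Re = ρVD/μ = 1870·0.2979·0.00952/0.00412 = 1287 < 2300, so the laminar assumption holds.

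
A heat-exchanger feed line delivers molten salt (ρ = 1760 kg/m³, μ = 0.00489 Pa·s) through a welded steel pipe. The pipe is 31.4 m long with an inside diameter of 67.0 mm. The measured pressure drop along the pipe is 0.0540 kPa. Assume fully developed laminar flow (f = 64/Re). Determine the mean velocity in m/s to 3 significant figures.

For laminar flow, f = 64/Re with Re = ρVD/μ, so Darcy-Weisbach reduces to ΔP = 32μLV/D². Solving for V: V = ΔP·D²/(32μL) = 54·(0.067)²/(32·0.00489·31.4) = 0.04933 m/s.
Check: Re = ρVD/μ = 1760·0.04933·0.067/0.00489 = 1190 < 2300, so the laminar assumption holds.

V ≈ 0.0493 m/s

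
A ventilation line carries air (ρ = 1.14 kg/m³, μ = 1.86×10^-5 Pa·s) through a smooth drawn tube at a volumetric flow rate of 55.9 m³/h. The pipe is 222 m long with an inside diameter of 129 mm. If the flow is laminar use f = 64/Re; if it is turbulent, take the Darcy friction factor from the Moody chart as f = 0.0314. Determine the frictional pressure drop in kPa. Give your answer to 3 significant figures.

Q = 55.9 m³/h = 55.9/3600 = 0.01553 m³/s.
Cross-sectional area A = πD²/4 = π(0.129)²/4 = 0.01307 m²; mean velocity V = Q/A = 0.01553/0.01307 = 1.188 m/s.
Reynolds number Re = ρVD/μ = 1.14 · 1.188 · 0.129 / 1.86e-05 = 9393.
Re > 4000 → turbulent; use the Moody-chart value f = 0.0314.
Darcy-Weisbach: ΔP = f(L/D)(ρV²/2) = 0.0314·(222/0.129)·(1.14·1.188²/2) = 0.0314·1721·0.8046 = 43.48 Pa.
ΔP = 43.48 Pa = 0.0435 kPa.

ΔP ≈ 0.0435 kPa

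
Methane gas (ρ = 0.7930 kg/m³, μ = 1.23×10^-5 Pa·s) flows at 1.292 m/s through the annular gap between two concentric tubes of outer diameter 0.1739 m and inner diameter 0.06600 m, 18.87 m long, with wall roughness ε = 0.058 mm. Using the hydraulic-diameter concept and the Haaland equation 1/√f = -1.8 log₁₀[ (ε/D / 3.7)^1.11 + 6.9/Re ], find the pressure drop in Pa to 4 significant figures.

Hydraulic diameter D_h = 4A/P = D_o - D_i = 0.1739 - 0.066 = 0.1079 m.
Re = ρVD_h/μ = 0.793·1.292·0.1079/1.23e-05 = 8988.
ε/D_h = 5.8e-05/0.1079 = 0.000538; Haaland gives 1/√f = -1.8 log₁₀[5.5e-05+0.000768] = 5.553, so f = 0.03243.
ΔP = f(L/D_h)(ρV²/2) = 0.03243·18.87/0.1079·0.6619 = 3.754 Pa.

ΔP ≈ 3.754 Pa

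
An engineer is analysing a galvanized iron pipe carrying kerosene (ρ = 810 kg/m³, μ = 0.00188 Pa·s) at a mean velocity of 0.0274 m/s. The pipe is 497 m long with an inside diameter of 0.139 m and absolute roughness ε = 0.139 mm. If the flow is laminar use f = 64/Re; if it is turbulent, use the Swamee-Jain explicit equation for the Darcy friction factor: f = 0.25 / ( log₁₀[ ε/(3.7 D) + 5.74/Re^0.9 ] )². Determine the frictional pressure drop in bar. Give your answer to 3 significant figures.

Reynolds number Re = ρVD/μ = 810 · 0.0274 · 0.139 / 0.00188 = 1641.
Re < 2300 → laminar flow, so f = 64/Re = 64/1641 = 0.039 (the turbulent correlation is not needed).
Darcy-Weisbach: ΔP = f(L/D)(ρV²/2) = 0.039·(497/0.139)·(810·0.0274²/2) = 0.039·3576·0.3041 = 42.4 Pa.
ΔP = 42.4 Pa = 4.24×10^-4 bar.

ΔP ≈ 4.24×10^-4 bar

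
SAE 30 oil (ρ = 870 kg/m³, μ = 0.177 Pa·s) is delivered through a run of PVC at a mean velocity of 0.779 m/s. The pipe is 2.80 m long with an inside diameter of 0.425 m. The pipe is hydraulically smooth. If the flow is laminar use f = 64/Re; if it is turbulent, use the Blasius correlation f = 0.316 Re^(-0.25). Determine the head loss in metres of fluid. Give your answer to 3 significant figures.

Reynolds number Re = ρVD/μ = 870 · 0.779 · 0.425 / 0.177 = 1627.
Re < 2300 → laminar flow, so f = 64/Re = 64/1627 = 0.03933 (the turbulent correlation is not needed).
Darcy-Weisbach: ΔP = f(L/D)(ρV²/2) = 0.03933·(2.8/0.425)·(870·0.779²/2) = 0.03933·6.588·264 = 68.4 Pa.
Head loss h_f = ΔP/(ρg) = 68.4/(870·9.81) = 0.00801 m.

h_f ≈ 0.00801 m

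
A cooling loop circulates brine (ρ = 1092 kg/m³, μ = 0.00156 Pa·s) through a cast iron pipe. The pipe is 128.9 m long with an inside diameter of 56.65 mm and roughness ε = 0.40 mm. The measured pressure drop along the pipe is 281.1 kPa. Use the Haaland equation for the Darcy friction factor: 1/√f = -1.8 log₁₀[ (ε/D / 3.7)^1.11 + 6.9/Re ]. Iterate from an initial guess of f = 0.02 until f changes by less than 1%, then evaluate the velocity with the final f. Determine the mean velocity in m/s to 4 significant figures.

Rearranging Darcy-Weisbach: V = √(2·ΔP·D/(f·L·ρ)). With ε/D = 0.0004/0.05665 = 0.00706, iterate starting from f = 0.02:
  f = 0.02 → V = √(2·2.811e+05·0.05665/(0.02·128.9·1092)) = 3.364 m/s; Re = ρVD/μ = 1.334e+05; f → 0.03439
  f = 0.03439 → V = 2.565 m/s; Re = 1.017e+05; f → 0.03455
Converged (Δf/f < 1%). With the final f = 0.03455: V = √(2·2.811e+05·0.05665/(0.03455·128.9·1092)) = 2.559 m/s.

V ≈ 2.559 m/s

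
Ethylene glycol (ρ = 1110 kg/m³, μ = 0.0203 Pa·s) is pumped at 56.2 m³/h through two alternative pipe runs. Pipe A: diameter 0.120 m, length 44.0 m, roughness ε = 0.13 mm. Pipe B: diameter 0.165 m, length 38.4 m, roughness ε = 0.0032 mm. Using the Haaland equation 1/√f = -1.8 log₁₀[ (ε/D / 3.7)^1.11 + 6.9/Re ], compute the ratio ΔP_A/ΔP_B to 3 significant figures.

ΔP_A/ΔP_B ≈ 5.36

Pipe A: V = Q/A = 0.01561/0.01131 = 1.38 m/s; Re = 9057; ε/D = 0.00108; Haaland → f = 0.03307; ΔP_A = f(L/D)(ρV²/2) = 1.282e+04 Pa.
Pipe B: V = Q/A = 0.01561/0.02138 = 0.7301 m/s; Re = 6587; ε/D = 1.94e-05; Haaland → f = 0.03477; ΔP_B = f(L/D)(ρV²/2) = 2394 Pa.
ΔP_A/ΔP_B = 1.282e+04/2394 = 5.36.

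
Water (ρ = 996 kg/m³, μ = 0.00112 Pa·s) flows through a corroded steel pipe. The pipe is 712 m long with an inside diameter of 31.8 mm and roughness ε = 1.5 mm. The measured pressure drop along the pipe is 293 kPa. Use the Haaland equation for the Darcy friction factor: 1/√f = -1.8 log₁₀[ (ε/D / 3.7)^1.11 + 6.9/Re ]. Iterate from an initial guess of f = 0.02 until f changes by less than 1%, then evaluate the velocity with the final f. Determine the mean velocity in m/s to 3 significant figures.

Rearranging Darcy-Weisbach: V = √(2·ΔP·D/(f·L·ρ)). With ε/D = 0.0015/0.0318 = 0.0472, iterate starting from f = 0.02:
  f = 0.02 → V = √(2·2.93e+05·0.0318/(0.02·712·996)) = 1.146 m/s; Re = ρVD/μ = 3.242e+04; f → 0.07057
  f = 0.07057 → V = 0.6102 m/s; Re = 1.726e+04; f → 0.07124
Converged (Δf/f < 1%). With the final f = 0.07124: V = √(2·2.93e+05·0.0318/(0.07124·712·996)) = 0.6073 m/s.

V ≈ 0.607 m/s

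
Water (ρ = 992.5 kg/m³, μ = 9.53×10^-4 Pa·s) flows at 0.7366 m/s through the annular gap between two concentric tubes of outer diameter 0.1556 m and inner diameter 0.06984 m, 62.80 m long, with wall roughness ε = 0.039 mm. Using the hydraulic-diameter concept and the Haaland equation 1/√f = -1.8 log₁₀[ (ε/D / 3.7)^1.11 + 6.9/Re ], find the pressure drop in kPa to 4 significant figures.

Hydraulic diameter D_h = 4A/P = D_o - D_i = 0.1556 - 0.06984 = 0.08576 m.
Re = ρVD_h/μ = 992.5·0.7366·0.08576/0.000953 = 6.579e+04.
ε/D_h = 3.9e-05/0.08576 = 0.000455; Haaland gives 1/√f = -1.8 log₁₀[4.56e-05+0.000105] = 6.88, so f = 0.02112.
ΔP = f(L/D_h)(ρV²/2) = 0.02112·62.8/0.08576·269.3 = 4165 Pa.
ΔP = 4.165 kPa.

ΔP ≈ 4.165 kPa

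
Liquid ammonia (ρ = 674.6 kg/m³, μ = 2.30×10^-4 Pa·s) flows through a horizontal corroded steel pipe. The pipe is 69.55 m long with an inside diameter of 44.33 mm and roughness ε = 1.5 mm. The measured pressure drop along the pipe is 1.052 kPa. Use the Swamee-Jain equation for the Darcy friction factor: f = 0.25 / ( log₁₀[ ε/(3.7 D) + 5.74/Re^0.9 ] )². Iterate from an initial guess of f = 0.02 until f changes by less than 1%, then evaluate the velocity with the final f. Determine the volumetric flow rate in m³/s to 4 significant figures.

Q ≈ 2.764×10^-4 m³/s

Rearranging Darcy-Weisbach: V = √(2·ΔP·D/(f·L·ρ)). With ε/D = 0.0015/0.04433 = 0.0338, iterate starting from f = 0.02:
  f = 0.02 → V = √(2·1052·0.04433/(0.02·69.55·674.6)) = 0.3153 m/s; Re = ρVD/μ = 4.099e+04; f → 0.06127
  f = 0.06127 → V = 0.1801 m/s; Re = 2.342e+04; f → 0.062
  f = 0.062 → V = 0.1791 m/s; Re = 2.328e+04; f → 0.06201
Converged (Δf/f < 1%). With the final f = 0.06201: V = √(2·1052·0.04433/(0.06201·69.55·674.6)) = 0.1791 m/s.
Q = V·A = 0.1791·(π/4·0.04433²) = 0.0002764 m³/s = 2.764×10^-4 m³/s.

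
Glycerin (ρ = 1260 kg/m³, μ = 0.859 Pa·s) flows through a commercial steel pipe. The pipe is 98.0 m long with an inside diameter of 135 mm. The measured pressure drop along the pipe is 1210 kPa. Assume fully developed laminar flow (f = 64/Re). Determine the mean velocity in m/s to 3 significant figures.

V ≈ 8.19 m/s

For laminar flow, f = 64/Re with Re = ρVD/μ, so Darcy-Weisbach reduces to ΔP = 32μLV/D². Solving for V: V = ΔP·D²/(32μL) = 1.21e+06·(0.135)²/(32·0.859·98) = 8.186 m/s.
Check: Re = ρVD/μ = 1260·8.186·0.135/0.859 = 1621 < 2300, so the laminar assumption holds.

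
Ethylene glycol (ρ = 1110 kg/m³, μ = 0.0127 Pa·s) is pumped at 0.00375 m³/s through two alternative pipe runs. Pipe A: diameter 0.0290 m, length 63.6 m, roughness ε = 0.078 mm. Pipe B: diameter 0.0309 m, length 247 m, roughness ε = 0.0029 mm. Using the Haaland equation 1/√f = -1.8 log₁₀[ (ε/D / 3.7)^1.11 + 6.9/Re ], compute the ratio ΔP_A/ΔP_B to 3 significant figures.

ΔP_A/ΔP_B ≈ 0.399

Pipe A: V = Q/A = 0.00375/0.0006605 = 5.677 m/s; Re = 1.439e+04; ε/D = 0.00269; Haaland → f = 0.03227; ΔP_A = f(L/D)(ρV²/2) = 1.266e+06 Pa.
Pipe B: V = Q/A = 0.00375/0.0007499 = 5.001 m/s; Re = 1.351e+04; ε/D = 9.39e-05; Haaland → f = 0.0286; ΔP_B = f(L/D)(ρV²/2) = 3.173e+06 Pa.
ΔP_A/ΔP_B = 1.266e+06/3.173e+06 = 0.399.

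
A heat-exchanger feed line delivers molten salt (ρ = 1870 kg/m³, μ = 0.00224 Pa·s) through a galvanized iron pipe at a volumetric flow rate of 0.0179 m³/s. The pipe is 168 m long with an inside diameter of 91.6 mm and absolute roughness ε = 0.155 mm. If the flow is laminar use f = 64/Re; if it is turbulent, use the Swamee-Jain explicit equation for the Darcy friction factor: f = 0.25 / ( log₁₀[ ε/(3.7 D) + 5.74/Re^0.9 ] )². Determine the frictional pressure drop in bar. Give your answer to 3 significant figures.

ΔP ≈ 2.98 bar

Cross-sectional area A = πD²/4 = π(0.0916)²/4 = 0.00659 m²; mean velocity V = Q/A = 0.0179/0.00659 = 2.716 m/s.
Reynolds number Re = ρVD/μ = 1870 · 2.716 · 0.0916 / 0.00224 = 2.077e+05.
Re > 4000 → turbulent. Relative roughness ε/D = 0.000155/0.0916 = 0.00169. Swamee-Jain: f = 0.25/(log₁₀[0.00169/3.7 + 5.74/2.077e+05^0.9])² = 0.25/(log₁₀[0.000457 + 9.4e-05])² = 0.25/(-3.259)² = 0.02354.
Darcy-Weisbach: ΔP = f(L/D)(ρV²/2) = 0.02354·(168/0.0916)·(1870·2.716²/2) = 0.02354·1834·6899 = 2.979e+05 Pa.
ΔP = 2.979e+05 Pa = 2.98 bar.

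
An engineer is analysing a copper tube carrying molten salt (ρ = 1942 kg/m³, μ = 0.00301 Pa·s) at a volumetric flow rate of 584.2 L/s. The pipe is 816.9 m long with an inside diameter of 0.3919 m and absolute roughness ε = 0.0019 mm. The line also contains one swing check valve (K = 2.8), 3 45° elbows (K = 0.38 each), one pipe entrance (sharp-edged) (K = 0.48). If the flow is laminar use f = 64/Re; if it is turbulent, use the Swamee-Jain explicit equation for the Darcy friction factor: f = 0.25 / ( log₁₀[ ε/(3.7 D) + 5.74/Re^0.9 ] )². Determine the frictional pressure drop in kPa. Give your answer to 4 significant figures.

ΔP ≈ 639.9 kPa

Q = 584.2 L/s = 584.2/1000 = 0.5842 m³/s.
Cross-sectional area A = πD²/4 = π(0.3919)²/4 = 0.1206 m²; mean velocity V = Q/A = 0.5842/0.1206 = 4.843 m/s.
Reynolds number Re = ρVD/μ = 1942 · 4.843 · 0.3919 / 0.00301 = 1.225e+06.
Re > 4000 → turbulent. Relative roughness ε/D = 1.9e-06/0.3919 = 4.85e-06. Swamee-Jain: f = 0.25/(log₁₀[4.85e-06/3.7 + 5.74/1.225e+06^0.9])² = 0.25/(log₁₀[1.31e-06 + 1.9e-05])² = 0.25/(-4.691)² = 0.01136.
Total minor-loss coefficient ΣK = 1·2.8 + 3·0.38 + 1·0.48 = 4.42.
ΔP = [f·L/D + ΣK]·(ρV²/2) = [0.01136·816.9/0.3919 + 4.42]·(1942·4.843²/2) = [23.68 + 4.42]·2.278e+04 = 6.399e+05 Pa.
ΔP = 6.399e+05 Pa = 639.9 kPa.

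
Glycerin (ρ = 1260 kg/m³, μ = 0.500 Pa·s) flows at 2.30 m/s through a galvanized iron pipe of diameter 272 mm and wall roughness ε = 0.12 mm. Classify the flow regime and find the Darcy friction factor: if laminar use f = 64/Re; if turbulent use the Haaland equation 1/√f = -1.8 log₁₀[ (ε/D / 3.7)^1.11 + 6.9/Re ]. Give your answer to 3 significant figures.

f ≈ 0.0406

Re = ρVD/μ = 1260·2.3·0.272/0.5 = 1577.
Re < 2300 → laminar, so f = 64/Re = 0.0406 (roughness is irrelevant in laminar flow).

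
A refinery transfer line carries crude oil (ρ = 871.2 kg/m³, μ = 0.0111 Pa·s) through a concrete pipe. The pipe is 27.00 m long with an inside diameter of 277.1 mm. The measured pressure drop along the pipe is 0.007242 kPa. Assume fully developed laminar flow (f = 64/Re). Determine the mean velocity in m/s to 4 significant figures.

For laminar flow, f = 64/Re with Re = ρVD/μ, so Darcy-Weisbach reduces to ΔP = 32μLV/D². Solving for V: V = ΔP·D²/(32μL) = 7.242·(0.2771)²/(32·0.0111·27) = 0.05798 m/s.
Check: Re = ρVD/μ = 871.2·0.05798·0.2771/0.0111 = 1261 < 2300, so the laminar assumption holds.

V ≈ 0.05798 m/s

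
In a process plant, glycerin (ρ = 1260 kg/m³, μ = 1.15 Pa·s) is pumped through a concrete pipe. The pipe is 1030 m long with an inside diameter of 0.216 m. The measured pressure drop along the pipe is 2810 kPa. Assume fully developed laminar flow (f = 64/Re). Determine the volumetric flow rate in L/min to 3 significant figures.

For laminar flow, f = 64/Re with Re = ρVD/μ, so Darcy-Weisbach reduces to ΔP = 32μLV/D². Solving for V: V = ΔP·D²/(32μL) = 2.81e+06·(0.216)²/(32·1.15·1030) = 3.459 m/s.
Check: Re = ρVD/μ = 1260·3.459·0.216/1.15 = 818.6 < 2300, so the laminar assumption holds.
Q = V·A = 3.459·(π/4·0.216²) = 0.1267 m³/s = 7600 L/min.

Q ≈ 7600 L/min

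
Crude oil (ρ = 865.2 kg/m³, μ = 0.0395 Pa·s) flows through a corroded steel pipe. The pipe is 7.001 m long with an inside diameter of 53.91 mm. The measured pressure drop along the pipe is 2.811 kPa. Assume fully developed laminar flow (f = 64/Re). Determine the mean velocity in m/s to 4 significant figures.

For laminar flow, f = 64/Re with Re = ρVD/μ, so Darcy-Weisbach reduces to ΔP = 32μLV/D². Solving for V: V = ΔP·D²/(32μL) = 2811·(0.05391)²/(32·0.0395·7.001) = 0.9232 m/s.
Check: Re = ρVD/μ = 865.2·0.9232·0.05391/0.0395 = 1090 < 2300, so the laminar assumption holds.

V ≈ 0.9232 m/s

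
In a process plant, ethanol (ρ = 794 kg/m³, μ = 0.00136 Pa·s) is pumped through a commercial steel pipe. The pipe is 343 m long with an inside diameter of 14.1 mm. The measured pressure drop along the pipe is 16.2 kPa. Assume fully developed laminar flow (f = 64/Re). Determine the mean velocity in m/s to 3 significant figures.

For laminar flow, f = 64/Re with Re = ρVD/μ, so Darcy-Weisbach reduces to ΔP = 32μLV/D². Solving for V: V = ΔP·D²/(32μL) = 1.62e+04·(0.0141)²/(32·0.00136·343) = 0.2158 m/s.
Check: Re = ρVD/μ = 794·0.2158·0.0141/0.00136 = 1776 < 2300, so the laminar assumption holds.

V ≈ 0.216 m/s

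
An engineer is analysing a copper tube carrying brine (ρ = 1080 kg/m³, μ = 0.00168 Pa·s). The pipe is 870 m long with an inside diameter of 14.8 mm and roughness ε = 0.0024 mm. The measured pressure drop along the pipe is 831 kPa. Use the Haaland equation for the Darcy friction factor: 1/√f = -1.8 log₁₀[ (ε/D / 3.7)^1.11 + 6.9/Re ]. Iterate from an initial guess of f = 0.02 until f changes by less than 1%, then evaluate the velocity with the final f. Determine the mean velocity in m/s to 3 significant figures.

V ≈ 0.899 m/s

Rearranging Darcy-Weisbach: V = √(2·ΔP·D/(f·L·ρ)). With ε/D = 2.4e-06/0.0148 = 0.000162, iterate starting from f = 0.02:
  f = 0.02 → V = √(2·8.31e+05·0.0148/(0.02·870·1080)) = 1.144 m/s; Re = ρVD/μ = 1.089e+04; f → 0.03037
  f = 0.03037 → V = 0.9285 m/s; Re = 8834; f → 0.03213
  f = 0.03213 → V = 0.9026 m/s; Re = 8588; f → 0.03238
Converged (Δf/f < 1%). With the final f = 0.03238: V = √(2·8.31e+05·0.0148/(0.03238·870·1080)) = 0.8991 m/s.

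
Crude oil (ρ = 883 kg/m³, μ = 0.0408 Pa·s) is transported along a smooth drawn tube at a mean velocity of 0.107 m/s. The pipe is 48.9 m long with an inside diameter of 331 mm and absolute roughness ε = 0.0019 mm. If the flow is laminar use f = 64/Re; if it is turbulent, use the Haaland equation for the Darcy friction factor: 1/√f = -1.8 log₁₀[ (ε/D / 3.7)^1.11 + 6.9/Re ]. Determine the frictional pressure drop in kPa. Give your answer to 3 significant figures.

Reynolds number Re = ρVD/μ = 883 · 0.107 · 0.331 / 0.0408 = 766.5.
Re < 2300 → laminar flow, so f = 64/Re = 64/766.5 = 0.0835 (the turbulent correlation is not needed).
Darcy-Weisbach: ΔP = f(L/D)(ρV²/2) = 0.0835·(48.9/0.331)·(883·0.107²/2) = 0.0835·147.7·5.055 = 62.35 Pa.
ΔP = 62.35 Pa = 0.0624 kPa.

ΔP ≈ 0.0624 kPa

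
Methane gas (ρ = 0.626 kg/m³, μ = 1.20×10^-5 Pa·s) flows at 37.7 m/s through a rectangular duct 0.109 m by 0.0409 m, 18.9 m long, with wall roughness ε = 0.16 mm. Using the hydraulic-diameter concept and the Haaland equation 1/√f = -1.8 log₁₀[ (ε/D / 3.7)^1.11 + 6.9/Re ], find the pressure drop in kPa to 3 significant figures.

ΔP ≈ 3.75 kPa

Hydraulic diameter D_h = 4A/P = 4·(0.109·0.0409)/(2·(0.109+0.0409)) = 0.01783/0.2998 = 0.05948 m.
Re = ρVD_h/μ = 0.626·37.7·0.05948/1.2e-05 = 1.17e+05.
ε/D_h = 0.00016/0.05948 = 0.00269; Haaland gives 1/√f = -1.8 log₁₀[0.000328+5.9e-05] = 6.141, so f = 0.02651.
ΔP = f(L/D_h)(ρV²/2) = 0.02651·18.9/0.05948·444.9 = 3748 Pa.
ΔP = 3.75 kPa.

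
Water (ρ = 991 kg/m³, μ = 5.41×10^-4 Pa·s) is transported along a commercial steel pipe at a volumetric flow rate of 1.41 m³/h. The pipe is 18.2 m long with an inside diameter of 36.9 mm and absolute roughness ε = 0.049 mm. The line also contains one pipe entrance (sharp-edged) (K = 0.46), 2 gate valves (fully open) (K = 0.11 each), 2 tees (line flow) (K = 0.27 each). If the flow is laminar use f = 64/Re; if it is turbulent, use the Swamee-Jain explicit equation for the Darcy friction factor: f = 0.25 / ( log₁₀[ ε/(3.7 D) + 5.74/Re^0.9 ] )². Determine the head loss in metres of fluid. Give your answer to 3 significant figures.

Q = 1.41 m³/h = 1.41/3600 = 0.0003917 m³/s.
Cross-sectional area A = πD²/4 = π(0.0369)²/4 = 0.001069 m²; mean velocity V = Q/A = 0.0003917/0.001069 = 0.3662 m/s.
Reynolds number Re = ρVD/μ = 991 · 0.3662 · 0.0369 / 0.000541 = 2.476e+04.
Re > 4000 → turbulent. Relative roughness ε/D = 4.9e-05/0.0369 = 0.00133. Swamee-Jain: f = 0.25/(log₁₀[0.00133/3.7 + 5.74/2.476e+04^0.9])² = 0.25/(log₁₀[0.000359 + 0.000638])² = 0.25/(-3.001)² = 0.02775.
Total minor-loss coefficient ΣK = 1·0.46 + 2·0.11 + 2·0.27 = 1.22.
ΔP = [f·L/D + ΣK]·(ρV²/2) = [0.02775·18.2/0.0369 + 1.22]·(991·0.3662²/2) = [13.69 + 1.22]·66.46 = 990.8 Pa.
Head loss h_f = ΔP/(ρg) = 990.8/(991·9.81) = 0.102 m.

h_f ≈ 0.102 m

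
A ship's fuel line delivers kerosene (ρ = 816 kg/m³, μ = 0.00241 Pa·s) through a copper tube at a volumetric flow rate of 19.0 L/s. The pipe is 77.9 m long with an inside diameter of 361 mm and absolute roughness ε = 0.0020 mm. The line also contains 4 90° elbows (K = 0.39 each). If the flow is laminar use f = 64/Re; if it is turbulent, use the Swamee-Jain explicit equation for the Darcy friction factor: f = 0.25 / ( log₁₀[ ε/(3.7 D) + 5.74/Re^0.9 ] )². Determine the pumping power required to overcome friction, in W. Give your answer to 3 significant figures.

P ≈ 1.86 W

Q = 19.0 L/s = 19.0/1000 = 0.019 m³/s.
Cross-sectional area A = πD²/4 = π(0.361)²/4 = 0.1024 m²; mean velocity V = Q/A = 0.019/0.1024 = 0.1856 m/s.
Reynolds number Re = ρVD/μ = 816 · 0.1856 · 0.361 / 0.00241 = 2.269e+04.
Re > 4000 → turbulent. Relative roughness ε/D = 2e-06/0.361 = 5.54e-06. Swamee-Jain: f = 0.25/(log₁₀[5.54e-06/3.7 + 5.74/2.269e+04^0.9])² = 0.25/(log₁₀[1.5e-06 + 0.00069])² = 0.25/(-3.16)² = 0.02503.
Total minor-loss coefficient ΣK = 4·0.39 = 1.56.
ΔP = [f·L/D + ΣK]·(ρV²/2) = [0.02503·77.9/0.361 + 1.56]·(816·0.1856²/2) = [5.401 + 1.56]·14.06 = 97.87 Pa.
Pumping power P = QΔP = 0.019·97.87 = 1.859 W = 1.86 W.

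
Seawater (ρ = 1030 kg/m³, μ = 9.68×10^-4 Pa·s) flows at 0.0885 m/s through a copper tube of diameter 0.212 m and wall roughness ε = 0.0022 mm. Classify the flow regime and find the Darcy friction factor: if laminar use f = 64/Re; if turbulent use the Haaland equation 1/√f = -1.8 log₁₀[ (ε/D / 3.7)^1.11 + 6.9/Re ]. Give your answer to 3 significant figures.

Re = ρVD/μ = 1030·0.0885·0.212/0.000968 = 1.996e+04.
Re > 4000 → turbulent. ε/D = 2.2e-06/0.212 = 1.04e-05; Haaland: 1/√f = -1.8 log₁₀[6.87e-07 + 0.000346] = 6.229, so f = 0.02577.

f ≈ 0.0258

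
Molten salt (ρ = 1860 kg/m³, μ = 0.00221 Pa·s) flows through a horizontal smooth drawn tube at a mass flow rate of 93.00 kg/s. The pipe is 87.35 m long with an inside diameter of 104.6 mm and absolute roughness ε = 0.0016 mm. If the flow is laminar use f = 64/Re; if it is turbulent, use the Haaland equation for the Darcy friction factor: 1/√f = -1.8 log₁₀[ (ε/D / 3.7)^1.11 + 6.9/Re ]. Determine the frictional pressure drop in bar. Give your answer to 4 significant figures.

A = πD²/4 = π(0.1046)²/4 = 0.008593 m²; mean velocity V = ṁ/(ρA) = 93/(1860 · 0.008593) = 5.819 m/s.
Reynolds number Re = ρVD/μ = 1860 · 5.819 · 0.1046 / 0.00221 = 5.122e+05.
Re > 4000 → turbulent. Relative roughness ε/D = 1.6e-06/0.1046 = 1.53e-05. Haaland: 1/√f = -1.8 log₁₀[(1.53e-05/3.7)^1.11 + 6.9/5.122e+05] = -1.8 log₁₀[1.06e-06 + 1.35e-05] = 8.708, so f = 0.01319.
Darcy-Weisbach: ΔP = f(L/D)(ρV²/2) = 0.01319·(87.35/0.1046)·(1860·5.819²/2) = 0.01319·835.1·3.149e+04 = 3.467e+05 Pa.
ΔP = 3.467e+05 Pa = 3.467 bar.

ΔP ≈ 3.467 bar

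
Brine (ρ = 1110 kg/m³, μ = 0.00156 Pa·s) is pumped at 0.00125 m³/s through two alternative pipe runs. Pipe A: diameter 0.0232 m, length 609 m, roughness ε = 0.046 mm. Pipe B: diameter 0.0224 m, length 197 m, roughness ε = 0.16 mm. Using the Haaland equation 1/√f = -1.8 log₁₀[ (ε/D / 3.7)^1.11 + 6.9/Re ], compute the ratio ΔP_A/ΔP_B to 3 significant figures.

ΔP_A/ΔP_B ≈ 1.93

Pipe A: V = Q/A = 0.00125/0.0004227 = 2.957 m/s; Re = 4.881e+04; ε/D = 0.00198; Haaland → f = 0.0263; ΔP_A = f(L/D)(ρV²/2) = 3.351e+06 Pa.
Pipe B: V = Q/A = 0.00125/0.0003941 = 3.172 m/s; Re = 5.056e+04; ε/D = 0.00714; Haaland → f = 0.03533; ΔP_B = f(L/D)(ρV²/2) = 1.735e+06 Pa.
ΔP_A/ΔP_B = 3.351e+06/1.735e+06 = 1.93.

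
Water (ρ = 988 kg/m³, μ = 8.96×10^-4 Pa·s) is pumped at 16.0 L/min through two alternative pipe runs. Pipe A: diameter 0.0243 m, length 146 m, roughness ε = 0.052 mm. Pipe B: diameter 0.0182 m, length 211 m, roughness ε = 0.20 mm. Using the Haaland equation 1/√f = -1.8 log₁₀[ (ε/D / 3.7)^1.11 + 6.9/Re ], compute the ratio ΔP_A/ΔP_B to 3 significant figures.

ΔP_A/ΔP_B ≈ 0.121

Pipe A: V = Q/A = 0.0002667/0.0004638 = 0.575 m/s; Re = 1.541e+04; ε/D = 0.00214; Haaland → f = 0.03104; ΔP_A = f(L/D)(ρV²/2) = 3.046e+04 Pa.
Pipe B: V = Q/A = 0.0002667/0.0002602 = 1.025 m/s; Re = 2.057e+04; ε/D = 0.011; Haaland → f = 0.04169; ΔP_B = f(L/D)(ρV²/2) = 2.509e+05 Pa.
ΔP_A/ΔP_B = 3.046e+04/2.509e+05 = 0.121.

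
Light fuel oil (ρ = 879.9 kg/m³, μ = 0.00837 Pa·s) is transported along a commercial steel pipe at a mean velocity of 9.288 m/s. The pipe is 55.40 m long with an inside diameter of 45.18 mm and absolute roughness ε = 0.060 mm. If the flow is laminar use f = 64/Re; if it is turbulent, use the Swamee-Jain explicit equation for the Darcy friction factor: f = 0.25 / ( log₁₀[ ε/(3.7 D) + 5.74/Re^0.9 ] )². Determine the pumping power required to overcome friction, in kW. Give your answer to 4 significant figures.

P ≈ 17.66 kW

Reynolds number Re = ρVD/μ = 879.9 · 9.288 · 0.04518 / 0.00837 = 4.411e+04.
Re > 4000 → turbulent. Relative roughness ε/D = 6e-05/0.04518 = 0.00133. Swamee-Jain: f = 0.25/(log₁₀[0.00133/3.7 + 5.74/4.411e+04^0.9])² = 0.25/(log₁₀[0.000359 + 0.000379])² = 0.25/(-3.132)² = 0.02549.
Darcy-Weisbach: ΔP = f(L/D)(ρV²/2) = 0.02549·(55.4/0.04518)·(879.9·9.288²/2) = 0.02549·1226·3.795e+04 = 1.186e+06 Pa.
Q = V·A = 9.288·0.001603 = 0.01489 m³/s.
Pumping power P = QΔP = 0.01489·1.186e+06 = 17662 W = 17.66 kW.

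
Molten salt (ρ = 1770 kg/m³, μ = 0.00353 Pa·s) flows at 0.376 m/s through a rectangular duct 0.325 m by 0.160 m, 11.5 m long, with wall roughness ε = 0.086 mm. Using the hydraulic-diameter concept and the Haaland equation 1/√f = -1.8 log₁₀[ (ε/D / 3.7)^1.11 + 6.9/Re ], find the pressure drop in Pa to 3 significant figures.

Hydraulic diameter D_h = 4A/P = 4·(0.325·0.16)/(2·(0.325+0.16)) = 0.208/0.97 = 0.2144 m.
Re = ρVD_h/μ = 1770·0.376·0.2144/0.00353 = 4.043e+04.
ε/D_h = 8.6e-05/0.2144 = 0.000401; Haaland gives 1/√f = -1.8 log₁₀[3.97e-05+0.000171] = 6.619, so f = 0.02283.
ΔP = f(L/D_h)(ρV²/2) = 0.02283·11.5/0.2144·125.1 = 153.2 Pa.

ΔP ≈ 153 Pa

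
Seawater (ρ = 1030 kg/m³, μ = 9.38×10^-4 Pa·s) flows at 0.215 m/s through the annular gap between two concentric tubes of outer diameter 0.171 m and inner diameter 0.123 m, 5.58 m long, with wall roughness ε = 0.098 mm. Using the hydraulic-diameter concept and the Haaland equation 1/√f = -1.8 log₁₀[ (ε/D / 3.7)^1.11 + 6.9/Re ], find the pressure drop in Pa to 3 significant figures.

ΔP ≈ 90.6 Pa

Hydraulic diameter D_h = 4A/P = D_o - D_i = 0.171 - 0.123 = 0.048 m.
Re = ρVD_h/μ = 1030·0.215·0.048/0.000938 = 1.133e+04.
ε/D_h = 9.8e-05/0.048 = 0.00204; Haaland gives 1/√f = -1.8 log₁₀[0.000242+0.000609] = 5.526, so f = 0.03274.
ΔP = f(L/D_h)(ρV²/2) = 0.03274·5.58/0.048·23.81 = 90.61 Pa.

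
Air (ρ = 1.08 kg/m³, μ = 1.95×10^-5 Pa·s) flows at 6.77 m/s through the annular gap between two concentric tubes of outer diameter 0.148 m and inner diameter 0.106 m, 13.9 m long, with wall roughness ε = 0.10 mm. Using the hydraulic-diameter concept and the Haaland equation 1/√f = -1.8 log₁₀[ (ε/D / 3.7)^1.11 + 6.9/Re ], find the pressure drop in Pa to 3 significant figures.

ΔP ≈ 256 Pa

Hydraulic diameter D_h = 4A/P = D_o - D_i = 0.148 - 0.106 = 0.042 m.
Re = ρVD_h/μ = 1.08·6.77·0.042/1.95e-05 = 1.575e+04.
ε/D_h = 0.0001/0.042 = 0.00238; Haaland gives 1/√f = -1.8 log₁₀[0.000287+0.000438] = 5.652, so f = 0.03131.
ΔP = f(L/D_h)(ρV²/2) = 0.03131·13.9/0.042·24.75 = 256.5 Pa.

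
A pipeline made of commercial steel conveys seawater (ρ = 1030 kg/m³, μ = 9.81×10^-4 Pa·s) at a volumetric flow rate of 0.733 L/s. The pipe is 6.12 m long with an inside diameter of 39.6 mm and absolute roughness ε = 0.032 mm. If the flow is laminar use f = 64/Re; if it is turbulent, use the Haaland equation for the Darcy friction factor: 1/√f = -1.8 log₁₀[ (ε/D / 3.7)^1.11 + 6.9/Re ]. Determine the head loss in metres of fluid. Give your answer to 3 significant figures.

h_f ≈ 0.0729 m

Q = 0.733 L/s = 0.733/1000 = 0.000733 m³/s.
Cross-sectional area A = πD²/4 = π(0.0396)²/4 = 0.001232 m²; mean velocity V = Q/A = 0.000733/0.001232 = 0.5951 m/s.
Reynolds number Re = ρVD/μ = 1030 · 0.5951 · 0.0396 / 0.000981 = 2.474e+04.
Re > 4000 → turbulent. Relative roughness ε/D = 3.2e-05/0.0396 = 0.000808. Haaland: 1/√f = -1.8 log₁₀[(0.000808/3.7)^1.11 + 6.9/2.474e+04] = -1.8 log₁₀[8.64e-05 + 0.000279] = 6.187, so f = 0.02612.
Darcy-Weisbach: ΔP = f(L/D)(ρV²/2) = 0.02612·(6.12/0.0396)·(1030·0.5951²/2) = 0.02612·154.5·182.4 = 736.4 Pa.
Head loss h_f = ΔP/(ρg) = 736.4/(1030·9.81) = 0.0729 m.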